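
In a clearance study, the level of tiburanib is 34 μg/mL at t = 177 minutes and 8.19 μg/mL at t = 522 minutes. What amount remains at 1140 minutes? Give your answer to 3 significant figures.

0.640 μg/mL

Over Δt = 522 − 177 = 345 minutes, the level fell by a factor of 34/8.19 ≈ 4.1514.
n = log₂(4.1514) ≈ 2.0536 half-lives, so t½ = 345/2.0536 ≈ 168 minutes.
From t = 522 to t = 1140: 8.19 × (1/2)^((1140−522)/168) ≈ 0.6396 μg/mL.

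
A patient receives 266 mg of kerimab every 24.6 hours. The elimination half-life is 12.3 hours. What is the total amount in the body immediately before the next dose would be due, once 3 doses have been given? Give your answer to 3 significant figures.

87.3 mg

The 3 doses were given 73.8, 49.2, 24.6 hours ago.
Total = 266·(1/2)^(73.8/12.3) + 266·(1/2)^(49.2/12.3) + 266·(1/2)^(24.6/12.3)
      = 4.1562 + 16.625 + 66.5 ≈ 87.281 mg.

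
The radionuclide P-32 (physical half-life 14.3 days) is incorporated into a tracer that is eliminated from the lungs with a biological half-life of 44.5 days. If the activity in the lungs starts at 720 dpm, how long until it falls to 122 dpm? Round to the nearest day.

1/t_eff = 1/t_phys + 1/t_biol = 1/14.3 + 1/44.5 = 0.092402 per day.
t_eff = 14.3 × 44.5 / (14.3 + 44.5) ≈ 10.822 days.
n = log₂(720/122) ≈ 2.5611; t = 2.5611 × 10.822 ≈ 27.717 days.

28 days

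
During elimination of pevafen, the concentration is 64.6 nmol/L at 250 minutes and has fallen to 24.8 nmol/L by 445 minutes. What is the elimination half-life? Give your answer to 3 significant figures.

141 minutes

Over Δt = 445 − 250 = 195 minutes, the level fell by a factor of 64.6/24.8 ≈ 2.6048.
n = log₂(2.6048) ≈ 1.3812 half-lives, so t½ = 195/1.3812 ≈ 141.18 minutes.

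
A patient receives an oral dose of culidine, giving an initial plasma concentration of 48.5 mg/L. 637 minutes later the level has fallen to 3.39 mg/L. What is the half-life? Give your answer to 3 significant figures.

A/A₀ = 3.39/48.5 ≈ 0.069897.
n = log₂(14.307) ≈ 3.8386 half-lives elapsed in 637 minutes.
t½ = 637/3.8386 ≈ 165.94 minutes.

166 minutes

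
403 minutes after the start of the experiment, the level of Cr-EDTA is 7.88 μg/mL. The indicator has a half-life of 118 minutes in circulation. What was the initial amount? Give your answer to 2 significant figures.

84 μg/mL

Number of half-lives elapsed: n = 403/118 ≈ 3.4153.
A₀ = A × 2^n = 7.88 × 2^3.4153 = 7.88 × 10.668 ≈ 84.066 μg/mL.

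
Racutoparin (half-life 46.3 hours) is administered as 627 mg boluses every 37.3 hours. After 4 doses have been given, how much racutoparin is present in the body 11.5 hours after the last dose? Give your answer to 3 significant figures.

The 4 doses were given 123.4, 86.1, 48.8, 11.5 hours ago.
Total = 627·(1/2)^(123.4/46.3) + 627·(1/2)^(86.1/46.3) + 627·(1/2)^(48.8/46.3) + 627·(1/2)^(11.5/46.3)
      = 98.845 + 172.77 + 301.98 + 527.83 ≈ 1101.4 mg.

1100 mg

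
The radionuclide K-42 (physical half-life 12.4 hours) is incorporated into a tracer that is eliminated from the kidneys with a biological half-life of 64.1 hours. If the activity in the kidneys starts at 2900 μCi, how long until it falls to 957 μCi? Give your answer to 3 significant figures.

1/t_eff = 1/t_phys + 1/t_biol = 1/12.4 + 1/64.1 = 0.096246 per hour.
t_eff = 12.4 × 64.1 / (12.4 + 64.1) ≈ 10.39 hours.
n = log₂(2900/957) ≈ 1.5995; t = 1.5995 × 10.39 ≈ 16.619 hours.

16.6 hours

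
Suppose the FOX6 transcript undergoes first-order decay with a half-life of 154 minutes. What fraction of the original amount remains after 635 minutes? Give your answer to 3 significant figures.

0.0574

n = 635/154 ≈ 4.1234 half-lives.
Fraction remaining = (1/2)^4.1234 ≈ 0.057377.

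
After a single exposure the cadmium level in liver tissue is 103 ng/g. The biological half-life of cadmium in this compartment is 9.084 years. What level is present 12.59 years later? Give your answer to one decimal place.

39.4 ng/g

Number of half-lives: n = 12.59/9.084 ≈ 1.386.
Remaining = 103 × (1/2)^1.386 = 103 × 0.38264 ≈ 39.412 ng/g.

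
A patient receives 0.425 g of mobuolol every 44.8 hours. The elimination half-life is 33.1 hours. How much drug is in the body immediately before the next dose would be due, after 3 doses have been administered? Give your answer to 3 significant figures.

0.257 g

The 3 doses were given 134.4, 89.6, 44.8 hours ago.
Total = 0.425·(1/2)^(134.4/33.1) + 0.425·(1/2)^(89.6/33.1) + 0.425·(1/2)^(44.8/33.1)
      = 0.025473 + 0.06509 + 0.16632 ≈ 0.25689 g.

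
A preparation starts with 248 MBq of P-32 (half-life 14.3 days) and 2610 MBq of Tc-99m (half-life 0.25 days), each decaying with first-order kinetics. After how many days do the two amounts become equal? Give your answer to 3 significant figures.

0.864 days

Set 248·(1/2)^(t/14.3) = 2610·(1/2)^(t/0.25).
Taking log₂: log₂(248/2610) = t·(1/14.3 − 1/0.25).
log₂(0.095019) = -3.3956; 1/14.3 − 1/0.25 = -3.9301.
t = -3.3956 / -3.9301 ≈ 0.86401 days.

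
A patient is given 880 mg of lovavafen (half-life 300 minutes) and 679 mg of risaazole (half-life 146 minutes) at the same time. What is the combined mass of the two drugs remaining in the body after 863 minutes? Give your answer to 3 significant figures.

lovavafen: 880 × (1/2)^(863/300) = 880 × (1/2)^2.8767 ≈ 119.82 mg.
risaazole: 679 × (1/2)^(863/146) = 679 × (1/2)^5.911 ≈ 11.285 mg.
Total = 119.82 + 11.285 ≈ 131.1 mg.

131 mg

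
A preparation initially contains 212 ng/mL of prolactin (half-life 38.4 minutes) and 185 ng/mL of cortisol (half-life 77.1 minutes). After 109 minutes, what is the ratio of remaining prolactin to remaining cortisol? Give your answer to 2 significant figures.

0.43

prolactin: 212 × (1/2)^(109/38.4) = 212 × (1/2)^2.8385 ≈ 29.638 ng/mL.
cortisol: 185 × (1/2)^(109/77.1) = 185 × (1/2)^1.4137 ≈ 69.437 ng/mL.
Ratio ≈ 29.638 / 69.437 ≈ 0.42683.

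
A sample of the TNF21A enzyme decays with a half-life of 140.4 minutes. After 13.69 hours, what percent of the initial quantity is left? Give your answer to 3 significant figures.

13.69 hours = 821.4 minutes.
n = 821.4/140.4 ≈ 5.8504 half-lives.
Fraction remaining = (1/2)^5.8504 ≈ 0.017332, i.e. 1.7332%.

1.73%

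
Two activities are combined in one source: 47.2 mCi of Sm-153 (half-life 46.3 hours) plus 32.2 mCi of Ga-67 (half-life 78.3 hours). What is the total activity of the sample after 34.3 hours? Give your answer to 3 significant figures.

Sm-153: 47.2 × (1/2)^(34.3/46.3) = 47.2 × (1/2)^0.74082 ≈ 28.244 mCi.
Ga-67: 32.2 × (1/2)^(34.3/78.3) = 32.2 × (1/2)^0.43806 ≈ 23.768 mCi.
Total = 28.244 + 23.768 ≈ 52.012 mCi.

52.0 mCi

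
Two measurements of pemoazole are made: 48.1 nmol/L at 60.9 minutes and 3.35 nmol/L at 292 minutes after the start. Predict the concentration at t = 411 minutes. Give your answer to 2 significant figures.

0.85 nmol/L

Over Δt = 292 − 60.9 = 231.1 minutes, the level fell by a factor of 48.1/3.35 ≈ 14.358.
n = log₂(14.358) ≈ 3.8438 half-lives, so t½ = 231.1/3.8438 ≈ 60.123 minutes.
From t = 292 to t = 411: 3.35 × (1/2)^((411−292)/60.123) ≈ 0.84961 nmol/L.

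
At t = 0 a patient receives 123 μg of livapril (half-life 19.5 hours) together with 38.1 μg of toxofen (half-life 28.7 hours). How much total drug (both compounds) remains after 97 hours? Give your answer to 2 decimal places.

7.57 μg

livapril: 123 × (1/2)^(97/19.5) = 123 × (1/2)^4.9744 ≈ 3.9127 μg.
toxofen: 38.1 × (1/2)^(97/28.7) = 38.1 × (1/2)^3.3798 ≈ 3.6602 μg.
Total = 3.9127 + 3.6602 ≈ 7.5729 μg.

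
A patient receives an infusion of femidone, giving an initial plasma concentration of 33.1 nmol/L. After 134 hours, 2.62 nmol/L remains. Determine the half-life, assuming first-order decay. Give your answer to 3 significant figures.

A/A₀ = 2.62/33.1 ≈ 0.079154.
n = log₂(12.634) ≈ 3.6592 half-lives elapsed in 134 hours.
t½ = 134/3.6592 ≈ 36.62 hours.

36.6 hours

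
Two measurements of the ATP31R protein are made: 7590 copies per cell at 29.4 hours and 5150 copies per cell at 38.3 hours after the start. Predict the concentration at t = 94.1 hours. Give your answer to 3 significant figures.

453 copies per cell

Over Δt = 38.3 − 29.4 = 8.9 hours, the level fell by a factor of 7590/5150 ≈ 1.4738.
n = log₂(1.4738) ≈ 0.55953 half-lives, so t½ = 8.9/0.55953 ≈ 15.906 hours.
From t = 38.3 to t = 94.1: 5150 × (1/2)^((94.1−38.3)/15.906) ≈ 452.67 copies per cell.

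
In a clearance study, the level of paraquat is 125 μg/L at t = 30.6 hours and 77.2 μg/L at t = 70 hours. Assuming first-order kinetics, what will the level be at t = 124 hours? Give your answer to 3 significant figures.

Over Δt = 70 − 30.6 = 39.4 hours, the level fell by a factor of 125/77.2 ≈ 1.6192.
n = log₂(1.6192) ≈ 0.69526 half-lives, so t½ = 39.4/0.69526 ≈ 56.67 hours.
From t = 70 to t = 124: 77.2 × (1/2)^((124−70)/56.67) ≈ 39.881 μg/L.

39.9 μg/L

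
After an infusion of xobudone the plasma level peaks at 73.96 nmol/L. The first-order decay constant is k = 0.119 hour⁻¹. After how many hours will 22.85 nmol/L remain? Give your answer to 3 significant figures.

t½ = ln 2 / k = 0.69315 / 0.119 ≈ 5.8248 hours.
Fraction remaining = 22.85/73.96 ≈ 0.30895.
n = log₂(73.96/22.85) = ln(3.2368)/ln 2 ≈ 1.6946 half-lives.
t = n × t½ = 1.6946 × 5.8248 ≈ 9.8704 hours.

9.87 hours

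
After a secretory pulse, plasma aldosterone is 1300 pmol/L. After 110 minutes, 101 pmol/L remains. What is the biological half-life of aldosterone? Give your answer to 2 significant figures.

30 minutes

A/A₀ = 101/1300 ≈ 0.077692.
n = log₂(12.871) ≈ 3.6861 half-lives elapsed in 110 minutes.
t½ = 110/3.6861 ≈ 29.842 minutes.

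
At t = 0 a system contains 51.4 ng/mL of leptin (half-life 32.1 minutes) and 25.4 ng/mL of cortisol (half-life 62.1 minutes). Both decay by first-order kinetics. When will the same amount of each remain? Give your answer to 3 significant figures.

Set 51.4·(1/2)^(t/32.1) = 25.4·(1/2)^(t/62.1).
Taking log₂: log₂(51.4/25.4) = t·(1/32.1 − 1/62.1).
log₂(2.0236) = 1.0169; 1/32.1 − 1/62.1 = 0.01505.
t = 1.0169 / 0.01505 ≈ 67.573 minutes.

67.6 minutes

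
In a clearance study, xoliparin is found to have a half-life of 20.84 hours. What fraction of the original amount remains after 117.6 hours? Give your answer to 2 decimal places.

0.02

n = 117.6/20.84 ≈ 5.643 half-lives.
Fraction remaining = (1/2)^5.643 ≈ 0.020012.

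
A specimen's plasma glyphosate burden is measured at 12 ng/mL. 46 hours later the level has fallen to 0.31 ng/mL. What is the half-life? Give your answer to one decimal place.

A/A₀ = 0.31/12 ≈ 0.025833.
n = log₂(38.71) ≈ 5.2746 half-lives elapsed in 46 hours.
t½ = 46/5.2746 ≈ 8.721 hours.

8.7 hours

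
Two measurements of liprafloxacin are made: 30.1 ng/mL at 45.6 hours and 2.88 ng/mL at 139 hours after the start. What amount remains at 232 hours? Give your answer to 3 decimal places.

0.278 ng/mL

Over Δt = 139 − 45.6 = 93.4 hours, the level fell by a factor of 30.1/2.88 ≈ 10.451.
n = log₂(10.451) ≈ 3.3856 half-lives, so t½ = 93.4/3.3856 ≈ 27.587 hours.
From t = 139 to t = 232: 2.88 × (1/2)^((232−139)/27.587) ≈ 0.27834 ng/mL.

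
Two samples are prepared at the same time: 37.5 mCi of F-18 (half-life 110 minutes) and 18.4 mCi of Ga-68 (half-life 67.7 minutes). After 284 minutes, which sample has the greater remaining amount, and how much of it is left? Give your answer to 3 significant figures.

F-18: 37.5 × (1/2)^2.5818 ≈ 6.2636 mCi.
Ga-68: 18.4 × (1/2)^4.195 ≈ 1.0046 mCi.
F-18 has more remaining, at ≈ 6.2636 mCi.

F-18, 6.26 mCi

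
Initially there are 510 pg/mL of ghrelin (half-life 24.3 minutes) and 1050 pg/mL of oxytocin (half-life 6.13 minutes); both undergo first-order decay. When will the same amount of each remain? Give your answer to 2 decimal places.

8.54 minutes

Set 510·(1/2)^(t/24.3) = 1050·(1/2)^(t/6.13).
Taking log₂: log₂(510/1050) = t·(1/24.3 − 1/6.13).
log₂(0.48571) = -1.0418; 1/24.3 − 1/6.13 = -0.12198.
t = -1.0418 / -0.12198 ≈ 8.5409 minutes.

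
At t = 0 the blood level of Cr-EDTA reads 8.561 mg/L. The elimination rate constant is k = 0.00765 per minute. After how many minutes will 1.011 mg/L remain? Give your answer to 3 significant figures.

279 minutes

t½ = ln 2 / k = 0.69315 / 0.00765 ≈ 90.607 minutes.
Fraction remaining = 1.011/8.561 ≈ 0.11809.
n = log₂(8.561/1.011) = ln(8.4679)/ln 2 ≈ 3.082 half-lives.
t = n × t½ = 3.082 × 90.607 ≈ 279.25 minutes.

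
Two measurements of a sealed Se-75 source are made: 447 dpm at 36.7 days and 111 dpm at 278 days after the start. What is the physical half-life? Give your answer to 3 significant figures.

Over Δt = 278 − 36.7 = 241.3 days, the level fell by a factor of 447/111 ≈ 4.027.
n = log₂(4.027) ≈ 2.0097 half-lives, so t½ = 241.3/2.0097 ≈ 120.07 days.

120 days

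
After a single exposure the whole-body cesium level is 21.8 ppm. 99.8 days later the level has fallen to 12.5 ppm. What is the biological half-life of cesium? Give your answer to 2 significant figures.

120 days

A/A₀ = 12.5/21.8 ≈ 0.57339.
n = log₂(1.744) ≈ 0.8024 half-lives elapsed in 99.8 days.
t½ = 99.8/0.8024 ≈ 124.38 days.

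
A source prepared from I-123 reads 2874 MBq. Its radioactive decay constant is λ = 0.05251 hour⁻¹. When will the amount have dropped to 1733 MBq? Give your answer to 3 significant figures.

t½ = ln 2 / λ = 0.69315 / 0.05251 ≈ 13.2 hours.
Fraction remaining = 1733/2874 ≈ 0.60299.
n = log₂(2874/1733) = ln(1.6584)/ln 2 ≈ 0.72979 half-lives.
t = n × t½ = 0.72979 × 13.2 ≈ 9.6334 hours.

9.63 hours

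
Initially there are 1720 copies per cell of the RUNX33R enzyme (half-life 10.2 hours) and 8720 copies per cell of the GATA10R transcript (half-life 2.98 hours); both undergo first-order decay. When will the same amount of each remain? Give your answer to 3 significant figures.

Set 1720·(1/2)^(t/10.2) = 8720·(1/2)^(t/2.98).
Taking log₂: log₂(1720/8720) = t·(1/10.2 − 1/2.98).
log₂(0.19725) = -2.3419; 1/10.2 − 1/2.98 = -0.23753.
t = -2.3419 / -0.23753 ≈ 9.8594 hours.

9.86 hours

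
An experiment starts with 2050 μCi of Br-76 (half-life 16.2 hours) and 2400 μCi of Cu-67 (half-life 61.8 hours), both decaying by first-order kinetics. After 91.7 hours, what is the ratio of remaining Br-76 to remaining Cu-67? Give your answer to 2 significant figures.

Br-76: 2050 × (1/2)^(91.7/16.2) = 2050 × (1/2)^5.6605 ≈ 40.53 μCi.
Cu-67: 2400 × (1/2)^(91.7/61.8) = 2400 × (1/2)^1.4838 ≈ 858.1 μCi.
Ratio ≈ 40.53 / 858.1 ≈ 0.047232.

0.047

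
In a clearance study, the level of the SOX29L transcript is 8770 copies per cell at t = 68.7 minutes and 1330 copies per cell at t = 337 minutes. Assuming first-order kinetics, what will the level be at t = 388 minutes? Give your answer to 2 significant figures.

Over Δt = 337 − 68.7 = 268.3 minutes, the level fell by a factor of 8770/1330 ≈ 6.594.
n = log₂(6.594) ≈ 2.7212 half-lives, so t½ = 268.3/2.7212 ≈ 98.598 minutes.
From t = 337 to t = 388: 1330 × (1/2)^((388−337)/98.598) ≈ 929.27 copies per cell.

930 copies per cell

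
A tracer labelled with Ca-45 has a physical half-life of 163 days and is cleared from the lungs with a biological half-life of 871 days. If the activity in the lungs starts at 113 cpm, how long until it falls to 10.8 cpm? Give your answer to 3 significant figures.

465 days

1/t_eff = 1/t_phys + 1/t_biol = 1/163 + 1/871 = 0.0072831 per day.
t_eff = 163 × 871 / (163 + 871) ≈ 137.3 days.
n = log₂(113/10.8) ≈ 3.3872; t = 3.3872 × 137.3 ≈ 465.08 days.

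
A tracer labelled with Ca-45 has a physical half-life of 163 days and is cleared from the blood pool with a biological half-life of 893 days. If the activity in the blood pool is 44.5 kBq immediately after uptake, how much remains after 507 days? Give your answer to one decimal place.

1/t_eff = 1/t_phys + 1/t_biol = 1/163 + 1/893 = 0.0072548 per day.
t_eff = 163 × 893 / (163 + 893) ≈ 137.84 days.
Remaining = 44.5 × (1/2)^(507/137.84) = 44.5 × (1/2)^3.6782 ≈ 3.4763 kBq.

3.5 kBq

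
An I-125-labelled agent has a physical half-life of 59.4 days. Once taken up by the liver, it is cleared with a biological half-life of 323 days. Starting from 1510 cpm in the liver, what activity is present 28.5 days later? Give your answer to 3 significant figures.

1/t_eff = 1/t_phys + 1/t_biol = 1/59.4 + 1/323 = 0.019931 per day.
t_eff = 59.4 × 323 / (59.4 + 323) ≈ 50.173 days.
Remaining = 1510 × (1/2)^(28.5/50.173) = 1510 × (1/2)^0.56803 ≈ 1018.5 cpm.

1020 cpm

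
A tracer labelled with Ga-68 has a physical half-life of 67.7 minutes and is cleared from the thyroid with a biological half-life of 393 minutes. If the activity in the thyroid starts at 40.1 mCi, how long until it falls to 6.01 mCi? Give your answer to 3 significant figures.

158 minutes

1/t_eff = 1/t_phys + 1/t_biol = 1/67.7 + 1/393 = 0.017316 per minute.
t_eff = 67.7 × 393 / (67.7 + 393) ≈ 57.751 minutes.
n = log₂(40.1/6.01) ≈ 2.7382; t = 2.7382 × 57.751 ≈ 158.13 minutes.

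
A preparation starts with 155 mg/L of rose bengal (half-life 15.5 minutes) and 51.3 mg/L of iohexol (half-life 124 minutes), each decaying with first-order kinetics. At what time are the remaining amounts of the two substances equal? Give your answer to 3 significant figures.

28.3 minutes

Set 155·(1/2)^(t/15.5) = 51.3·(1/2)^(t/124).
Taking log₂: log₂(155/51.3) = t·(1/15.5 − 1/124).
log₂(3.0214) = 1.5952; 1/15.5 − 1/124 = 0.056452.
t = 1.5952 / 0.056452 ≈ 28.258 minutes.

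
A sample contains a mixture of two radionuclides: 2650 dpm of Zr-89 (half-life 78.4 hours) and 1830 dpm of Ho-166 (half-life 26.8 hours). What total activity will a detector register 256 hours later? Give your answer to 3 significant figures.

278 dpm

Zr-89: 2650 × (1/2)^(256/78.4) = 2650 × (1/2)^3.2653 ≈ 275.61 dpm.
Ho-166: 1830 × (1/2)^(256/26.8) = 1830 × (1/2)^9.5522 ≈ 2.4375 dpm.
Total = 275.61 + 2.4375 ≈ 278.04 dpm.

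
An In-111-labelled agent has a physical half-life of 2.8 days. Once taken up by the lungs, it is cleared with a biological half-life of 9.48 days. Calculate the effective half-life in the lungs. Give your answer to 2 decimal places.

1/t_eff = 1/t_phys + 1/t_biol = 1/2.8 + 1/9.48 = 0.46263 per day.
t_eff = 2.8 × 9.48 / (2.8 + 9.48) ≈ 2.1616 days.

2.16 days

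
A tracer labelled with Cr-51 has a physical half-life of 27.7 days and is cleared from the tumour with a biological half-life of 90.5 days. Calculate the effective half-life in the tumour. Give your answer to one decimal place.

21.2 days

1/t_eff = 1/t_phys + 1/t_biol = 1/27.7 + 1/90.5 = 0.047151 per day.
t_eff = 27.7 × 90.5 / (27.7 + 90.5) ≈ 21.209 days.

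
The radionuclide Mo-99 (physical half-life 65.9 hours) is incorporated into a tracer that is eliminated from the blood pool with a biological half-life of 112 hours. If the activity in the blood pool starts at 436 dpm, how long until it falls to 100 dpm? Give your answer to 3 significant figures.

88.1 hours

1/t_eff = 1/t_phys + 1/t_biol = 1/65.9 + 1/112 = 0.024103 per hour.
t_eff = 65.9 × 112 / (65.9 + 112) ≈ 41.488 hours.
n = log₂(436/100) ≈ 2.1243; t = 2.1243 × 41.488 ≈ 88.135 hours.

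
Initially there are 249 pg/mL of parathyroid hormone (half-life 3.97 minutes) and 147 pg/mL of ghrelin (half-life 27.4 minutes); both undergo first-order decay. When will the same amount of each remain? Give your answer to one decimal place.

Set 249·(1/2)^(t/3.97) = 147·(1/2)^(t/27.4).
Taking log₂: log₂(249/147) = t·(1/3.97 − 1/27.4).
log₂(1.6939) = 0.76033; 1/3.97 − 1/27.4 = 0.21539.
t = 0.76033 / 0.21539 ≈ 3.53 minutes.

3.5 minutes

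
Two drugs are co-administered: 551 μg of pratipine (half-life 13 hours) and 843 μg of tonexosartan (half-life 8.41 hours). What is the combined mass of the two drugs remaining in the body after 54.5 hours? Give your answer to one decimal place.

39.6 μg

pratipine: 551 × (1/2)^(54.5/13) = 551 × (1/2)^4.1923 ≈ 30.14 μg.
tonexosartan: 843 × (1/2)^(54.5/8.41) = 843 × (1/2)^6.4804 ≈ 9.4414 μg.
Total = 30.14 + 9.4414 ≈ 39.581 μg.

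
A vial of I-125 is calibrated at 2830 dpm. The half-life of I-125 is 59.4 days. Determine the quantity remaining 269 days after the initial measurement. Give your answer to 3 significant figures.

123 dpm

Number of half-lives: n = 269/59.4 ≈ 4.5286.
Remaining = 2830 × (1/2)^4.5286 = 2830 × 0.043326 ≈ 122.61 dpm.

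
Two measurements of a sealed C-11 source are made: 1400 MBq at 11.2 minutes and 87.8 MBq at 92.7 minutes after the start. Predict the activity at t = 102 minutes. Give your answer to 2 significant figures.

Over Δt = 92.7 − 11.2 = 81.5 minutes, the level fell by a factor of 1400/87.8 ≈ 15.945.
n = log₂(15.945) ≈ 3.9951 half-lives, so t½ = 81.5/3.9951 ≈ 20.4 minutes.
From t = 92.7 to t = 102: 87.8 × (1/2)^((102−92.7)/20.4) ≈ 64.012 MBq.

64 MBq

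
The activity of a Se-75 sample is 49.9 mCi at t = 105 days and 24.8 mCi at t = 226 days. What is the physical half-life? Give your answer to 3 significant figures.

120 days

Over Δt = 226 − 105 = 121 days, the level fell by a factor of 49.9/24.8 ≈ 2.0121.
n = log₂(2.0121) ≈ 1.0087 half-lives, so t½ = 121/1.0087 ≈ 119.96 days.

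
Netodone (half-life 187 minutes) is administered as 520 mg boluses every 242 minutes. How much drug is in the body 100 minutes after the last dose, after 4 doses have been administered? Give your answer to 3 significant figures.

The 4 doses were given 826, 584, 342, 100 minutes ago.
Total = 520·(1/2)^(826/187) + 520·(1/2)^(584/187) + 520·(1/2)^(342/187) + 520·(1/2)^(100/187)
      = 24.34 + 59.688 + 146.37 + 358.94 ≈ 589.34 mg.

589 mg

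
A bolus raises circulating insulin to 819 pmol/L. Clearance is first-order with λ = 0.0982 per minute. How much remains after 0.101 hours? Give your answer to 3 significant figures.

452 pmol/L

t½ = ln 2 / λ = 0.69315 / 0.0982 ≈ 7.0585 minutes.
Convert the elapsed time: 0.101 hours = 6.06 minutes.
Number of half-lives: n = 6.06/7.0585 ≈ 0.85854.
Remaining = 819 × (1/2)^0.85854 = 819 × 0.55151 ≈ 451.69 pmol/L.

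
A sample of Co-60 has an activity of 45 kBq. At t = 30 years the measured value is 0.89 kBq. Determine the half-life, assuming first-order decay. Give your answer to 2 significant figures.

A/A₀ = 0.89/45 ≈ 0.019778.
n = log₂(50.562) ≈ 5.66 half-lives elapsed in 30 years.
t½ = 30/5.66 ≈ 5.3004 years.

5.3 years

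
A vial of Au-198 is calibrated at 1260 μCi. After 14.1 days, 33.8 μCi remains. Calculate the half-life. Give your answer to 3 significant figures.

2.70 days

A/A₀ = 33.8/1260 ≈ 0.026825.
n = log₂(37.278) ≈ 5.2203 half-lives elapsed in 14.1 days.
t½ = 14.1/5.2203 ≈ 2.701 days.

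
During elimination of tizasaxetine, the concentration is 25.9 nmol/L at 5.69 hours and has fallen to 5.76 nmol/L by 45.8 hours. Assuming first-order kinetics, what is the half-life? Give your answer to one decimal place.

18.5 hours

Over Δt = 45.8 − 5.69 = 40.11 hours, the level fell by a factor of 25.9/5.76 ≈ 4.4965.
n = log₂(4.4965) ≈ 2.1688 half-lives, so t½ = 40.11/2.1688 ≈ 18.494 hours.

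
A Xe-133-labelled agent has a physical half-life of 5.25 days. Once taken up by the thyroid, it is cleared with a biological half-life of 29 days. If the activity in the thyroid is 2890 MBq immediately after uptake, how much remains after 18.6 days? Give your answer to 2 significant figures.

160 MBq

1/t_eff = 1/t_phys + 1/t_biol = 1/5.25 + 1/29 = 0.22496 per day.
t_eff = 5.25 × 29 / (5.25 + 29) ≈ 4.4453 days.
Remaining = 2890 × (1/2)^(18.6/4.4453) = 2890 × (1/2)^4.1842 ≈ 158.97 MBq.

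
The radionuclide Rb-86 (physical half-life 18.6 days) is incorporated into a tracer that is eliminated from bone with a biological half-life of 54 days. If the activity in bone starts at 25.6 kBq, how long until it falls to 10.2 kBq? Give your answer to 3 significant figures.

1/t_eff = 1/t_phys + 1/t_biol = 1/18.6 + 1/54 = 0.072282 per day.
t_eff = 18.6 × 54 / (18.6 + 54) ≈ 13.835 days.
n = log₂(25.6/10.2) ≈ 1.3276; t = 1.3276 × 13.835 ≈ 18.367 days.

18.4 days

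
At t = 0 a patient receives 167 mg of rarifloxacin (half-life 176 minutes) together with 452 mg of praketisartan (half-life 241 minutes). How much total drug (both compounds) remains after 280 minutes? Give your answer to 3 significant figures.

rarifloxacin: 167 × (1/2)^(280/176) = 167 × (1/2)^1.5909 ≈ 55.438 mg.
praketisartan: 452 × (1/2)^(280/241) = 452 × (1/2)^1.1618 ≈ 202.02 mg.
Total = 55.438 + 202.02 ≈ 257.46 mg.

257 mg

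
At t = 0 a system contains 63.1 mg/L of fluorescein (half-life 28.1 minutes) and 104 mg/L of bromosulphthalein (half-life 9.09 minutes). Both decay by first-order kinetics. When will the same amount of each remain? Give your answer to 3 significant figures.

Set 63.1·(1/2)^(t/28.1) = 104·(1/2)^(t/9.09).
Taking log₂: log₂(63.1/104) = t·(1/28.1 − 1/9.09).
log₂(0.60673) = -0.72087; 1/28.1 − 1/9.09 = -0.074424.
t = -0.72087 / -0.074424 ≈ 9.686 minutes.

9.69 minutes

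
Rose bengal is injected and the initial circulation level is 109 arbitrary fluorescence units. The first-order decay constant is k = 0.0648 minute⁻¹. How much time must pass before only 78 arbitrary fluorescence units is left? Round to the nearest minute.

t½ = ln 2 / k = 0.69315 / 0.0648 ≈ 10.697 minutes.
Fraction remaining = 78/109 ≈ 0.7156.
n = log₂(109/78) = ln(1.3974)/ln 2 ≈ 0.48278 half-lives.
t = n × t½ = 0.48278 × 10.697 ≈ 5.1642 minutes.

5 minutes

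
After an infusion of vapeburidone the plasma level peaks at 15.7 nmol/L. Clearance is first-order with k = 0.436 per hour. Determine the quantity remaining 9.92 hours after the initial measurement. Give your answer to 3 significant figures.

t½ = ln 2 / k = 0.69315 / 0.436 ≈ 1.5898 hours.
Number of half-lives: n = 9.92/1.5898 ≈ 6.2398.
Remaining = 15.7 × (1/2)^6.2398 = 15.7 × 0.013232 ≈ 0.20774 nmol/L.

0.208 nmol/L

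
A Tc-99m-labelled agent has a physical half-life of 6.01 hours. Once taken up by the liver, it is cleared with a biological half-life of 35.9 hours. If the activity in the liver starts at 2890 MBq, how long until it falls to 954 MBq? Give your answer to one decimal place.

1/t_eff = 1/t_phys + 1/t_biol = 1/6.01 + 1/35.9 = 0.19424 per hour.
t_eff = 6.01 × 35.9 / (6.01 + 35.9) ≈ 5.1482 hours.
n = log₂(2890/954) ≈ 1.599; t = 1.599 × 5.1482 ≈ 8.2319 hours.

8.2 hours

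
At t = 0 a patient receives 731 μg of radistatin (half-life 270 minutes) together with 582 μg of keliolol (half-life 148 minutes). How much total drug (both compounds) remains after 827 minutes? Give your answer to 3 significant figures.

99.6 μg

radistatin: 731 × (1/2)^(827/270) = 731 × (1/2)^3.063 ≈ 87.473 μg.
keliolol: 582 × (1/2)^(827/148) = 582 × (1/2)^5.5878 ≈ 12.101 μg.
Total = 87.473 + 12.101 ≈ 99.574 μg.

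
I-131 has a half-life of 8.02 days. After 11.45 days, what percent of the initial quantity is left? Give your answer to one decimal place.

37.2%

n = 11.45/8.02 ≈ 1.4277 half-lives.
Fraction remaining = (1/2)^1.4277 ≈ 0.37173, i.e. 37.173%.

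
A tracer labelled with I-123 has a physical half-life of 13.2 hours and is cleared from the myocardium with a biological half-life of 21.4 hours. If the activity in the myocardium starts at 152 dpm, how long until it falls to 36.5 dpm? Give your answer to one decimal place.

16.8 hours

1/t_eff = 1/t_phys + 1/t_biol = 1/13.2 + 1/21.4 = 0.12249 per hour.
t_eff = 13.2 × 21.4 / (13.2 + 21.4) ≈ 8.1642 hours.
n = log₂(152/36.5) ≈ 2.0581; t = 2.0581 × 8.1642 ≈ 16.803 hours.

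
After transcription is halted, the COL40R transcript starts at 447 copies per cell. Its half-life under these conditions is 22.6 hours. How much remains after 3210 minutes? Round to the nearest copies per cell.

87 copies per cell

Convert the elapsed time: 3210 minutes = 53.5 hours.
Number of half-lives: n = 53.5/22.6 ≈ 2.3673.
Remaining = 447 × (1/2)^2.3673 = 447 × 0.19381 ≈ 86.635 copies per cell.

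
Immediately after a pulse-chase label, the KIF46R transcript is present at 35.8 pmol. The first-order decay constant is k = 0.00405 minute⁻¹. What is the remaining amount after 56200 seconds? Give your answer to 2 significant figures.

t½ = ln 2 / k = 0.69315 / 0.00405 ≈ 171.15 minutes.
Convert the elapsed time: 56200 seconds = 936.667 minutes.
Number of half-lives: n = 936.667/171.15 ≈ 5.4729.
Remaining = 35.8 × (1/2)^5.4729 = 35.8 × 0.022517 ≈ 0.8061 pmol.

0.81 pmol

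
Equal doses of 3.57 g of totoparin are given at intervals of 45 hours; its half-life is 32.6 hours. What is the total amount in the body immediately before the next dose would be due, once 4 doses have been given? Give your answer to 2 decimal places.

2.18 g

The 4 doses were given 180, 135, 90, 45 hours ago.
Total = 3.57·(1/2)^(180/32.6) + 3.57·(1/2)^(135/32.6) + 3.57·(1/2)^(90/32.6) + 3.57·(1/2)^(45/32.6)
      = 0.077721 + 0.20234 + 0.52675 + 1.3713 ≈ 2.1781 g.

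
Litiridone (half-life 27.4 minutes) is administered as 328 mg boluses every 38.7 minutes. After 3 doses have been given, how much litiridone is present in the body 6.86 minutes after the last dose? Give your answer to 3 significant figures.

418 mg

The 3 doses were given 84.26, 45.56, 6.86 minutes ago.
Total = 328·(1/2)^(84.26/27.4) + 328·(1/2)^(45.56/27.4) + 328·(1/2)^(6.86/27.4)
      = 38.918 + 103.59 + 275.74 ≈ 418.26 mg.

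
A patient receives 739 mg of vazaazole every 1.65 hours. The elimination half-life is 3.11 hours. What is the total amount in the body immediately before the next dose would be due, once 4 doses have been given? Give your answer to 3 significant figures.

1280 mg

The 4 doses were given 6.6, 4.95, 3.3, 1.65 hours ago.
Total = 739·(1/2)^(6.6/3.11) + 739·(1/2)^(4.95/3.11) + 739·(1/2)^(3.3/3.11) + 739·(1/2)^(1.65/3.11)
      = 169.75 + 245.2 + 354.18 + 511.6 ≈ 1280.7 mg.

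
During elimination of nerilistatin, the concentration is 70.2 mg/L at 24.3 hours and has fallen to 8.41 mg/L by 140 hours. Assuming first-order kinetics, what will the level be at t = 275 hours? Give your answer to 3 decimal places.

Over Δt = 140 − 24.3 = 115.7 hours, the level fell by a factor of 70.2/8.41 ≈ 8.3472.
n = log₂(8.3472) ≈ 3.0613 half-lives, so t½ = 115.7/3.0613 ≈ 37.794 hours.
From t = 140 to t = 275: 8.41 × (1/2)^((275−140)/37.794) ≈ 0.70718 mg/L.

0.707 mg/L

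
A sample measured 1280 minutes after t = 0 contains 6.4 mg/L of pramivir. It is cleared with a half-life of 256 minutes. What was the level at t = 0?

Number of half-lives elapsed: n = 1280/256 ≈ 5.
A₀ = A × 2^n = 6.4 × 2^5 = 6.4 × 32 ≈ 204.8 mg/L.

204.8 mg/L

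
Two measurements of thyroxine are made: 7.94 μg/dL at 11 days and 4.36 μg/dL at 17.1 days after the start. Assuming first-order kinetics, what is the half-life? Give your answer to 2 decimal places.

7.05 days

Over Δt = 17.1 − 11 = 6.1 days, the level fell by a factor of 7.94/4.36 ≈ 1.8211.
n = log₂(1.8211) ≈ 0.86481 half-lives, so t½ = 6.1/0.86481 ≈ 7.0536 days.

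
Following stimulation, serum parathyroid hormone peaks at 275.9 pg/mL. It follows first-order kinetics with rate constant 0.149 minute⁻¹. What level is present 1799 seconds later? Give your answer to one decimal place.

3.2 pg/mL

t½ = ln 2 / λ = 0.69315 / 0.149 ≈ 4.652 minutes.
Convert the elapsed time: 1799 seconds = 29.9833 minutes.
Number of half-lives: n = 29.9833/4.652 ≈ 6.4453.
Remaining = 275.9 × (1/2)^6.4453 = 275.9 × 0.011476 ≈ 3.1662 pg/mL.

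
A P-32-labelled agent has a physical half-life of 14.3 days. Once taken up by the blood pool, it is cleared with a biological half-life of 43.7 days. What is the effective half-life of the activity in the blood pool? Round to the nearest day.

1/t_eff = 1/t_phys + 1/t_biol = 1/14.3 + 1/43.7 = 0.092813 per day.
t_eff = 14.3 × 43.7 / (14.3 + 43.7) ≈ 10.774 days.

11 days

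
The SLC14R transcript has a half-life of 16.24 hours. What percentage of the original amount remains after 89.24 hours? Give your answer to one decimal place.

n = 89.24/16.24 ≈ 5.4951 half-lives.
Fraction remaining = (1/2)^5.4951 ≈ 0.022173, i.e. 2.2173%.

2.2%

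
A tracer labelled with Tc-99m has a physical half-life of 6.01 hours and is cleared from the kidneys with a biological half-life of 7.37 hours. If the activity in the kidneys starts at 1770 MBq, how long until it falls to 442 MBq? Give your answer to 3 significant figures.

1/t_eff = 1/t_phys + 1/t_biol = 1/6.01 + 1/7.37 = 0.30207 per hour.
t_eff = 6.01 × 7.37 / (6.01 + 7.37) ≈ 3.3104 hours.
n = log₂(1770/442) ≈ 2.0016; t = 2.0016 × 3.3104 ≈ 6.6263 hours.

6.63 hours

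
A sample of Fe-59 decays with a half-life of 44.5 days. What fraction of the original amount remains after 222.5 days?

n = 222.5/44.5 ≈ 5 half-lives.
Fraction remaining = (1/2)^5 ≈ 0.03125.

0.03125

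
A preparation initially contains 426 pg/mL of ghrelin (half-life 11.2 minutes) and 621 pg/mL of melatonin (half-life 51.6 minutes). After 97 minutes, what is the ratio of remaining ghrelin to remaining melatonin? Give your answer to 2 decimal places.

ghrelin: 426 × (1/2)^(97/11.2) = 426 × (1/2)^8.6607 ≈ 1.0526 pg/mL.
melatonin: 621 × (1/2)^(97/51.6) = 621 × (1/2)^1.8798 ≈ 168.73 pg/mL.
Ratio ≈ 1.0526 / 168.73 ≈ 0.0062384.

0.01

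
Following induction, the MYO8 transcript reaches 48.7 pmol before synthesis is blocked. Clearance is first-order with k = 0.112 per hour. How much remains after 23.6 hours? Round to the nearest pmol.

3 pmol

t½ = ln 2 / k = 0.69315 / 0.112 ≈ 6.1888 hours.
Number of half-lives: n = 23.6/6.1888 ≈ 3.8133.
Remaining = 48.7 × (1/2)^3.8133 = 48.7 × 0.071133 ≈ 3.4642 pmol.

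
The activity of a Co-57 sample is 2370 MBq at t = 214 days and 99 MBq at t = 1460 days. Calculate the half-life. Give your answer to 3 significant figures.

272 days

Over Δt = 1460 − 214 = 1246 days, the level fell by a factor of 2370/99 ≈ 23.939.
n = log₂(23.939) ≈ 4.5813 half-lives, so t½ = 1246/4.5813 ≈ 271.97 days.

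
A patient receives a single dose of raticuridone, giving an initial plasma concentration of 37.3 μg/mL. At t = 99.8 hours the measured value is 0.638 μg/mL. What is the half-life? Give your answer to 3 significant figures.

17.0 hours

A/A₀ = 0.638/37.3 ≈ 0.017105.
n = log₂(58.464) ≈ 5.8695 half-lives elapsed in 99.8 hours.
t½ = 99.8/5.8695 ≈ 17.003 hours.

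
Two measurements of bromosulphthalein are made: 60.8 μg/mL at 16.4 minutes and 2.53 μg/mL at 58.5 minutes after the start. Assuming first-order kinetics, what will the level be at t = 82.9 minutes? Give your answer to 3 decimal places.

0.401 μg/mL

Over Δt = 58.5 − 16.4 = 42.1 minutes, the level fell by a factor of 60.8/2.53 ≈ 24.032.
n = log₂(24.032) ≈ 4.5869 half-lives, so t½ = 42.1/4.5869 ≈ 9.1784 minutes.
From t = 58.5 to t = 82.9: 2.53 × (1/2)^((82.9−58.5)/9.1784) ≈ 0.40073 μg/mL.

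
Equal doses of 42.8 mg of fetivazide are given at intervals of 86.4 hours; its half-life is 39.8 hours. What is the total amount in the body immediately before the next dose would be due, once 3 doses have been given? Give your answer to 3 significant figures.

12.1 mg

The 3 doses were given 259.2, 172.8, 86.4 hours ago.
Total = 42.8·(1/2)^(259.2/39.8) + 42.8·(1/2)^(172.8/39.8) + 42.8·(1/2)^(86.4/39.8)
      = 0.46878 + 2.1109 + 9.505 ≈ 12.085 mg.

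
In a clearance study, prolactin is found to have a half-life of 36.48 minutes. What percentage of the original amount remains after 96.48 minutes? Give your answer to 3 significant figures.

16.0%

n = 96.48/36.48 ≈ 2.6447 half-lives.
Fraction remaining = (1/2)^2.6447 ≈ 0.1599, i.e. 15.99%.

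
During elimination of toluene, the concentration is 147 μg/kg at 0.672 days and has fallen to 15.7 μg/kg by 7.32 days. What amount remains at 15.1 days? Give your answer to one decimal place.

Over Δt = 7.32 − 0.672 = 6.648 days, the level fell by a factor of 147/15.7 ≈ 9.3631.
n = log₂(9.3631) ≈ 3.227 half-lives, so t½ = 6.648/3.227 ≈ 2.0601 days.
From t = 7.32 to t = 15.1: 15.7 × (1/2)^((15.1−7.32)/2.0601) ≈ 1.1457 μg/kg.

1.1 μg/kg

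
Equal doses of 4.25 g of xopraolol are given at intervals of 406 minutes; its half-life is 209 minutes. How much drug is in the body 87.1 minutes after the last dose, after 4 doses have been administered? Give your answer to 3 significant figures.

4.28 g

The 4 doses were given 1305.1, 899.1, 493.1, 87.1 minutes ago.
Total = 4.25·(1/2)^(1305.1/209) + 4.25·(1/2)^(899.1/209) + 4.25·(1/2)^(493.1/209) + 4.25·(1/2)^(87.1/209)
      = 0.056054 + 0.21547 + 0.82825 + 3.1837 ≈ 4.2835 g.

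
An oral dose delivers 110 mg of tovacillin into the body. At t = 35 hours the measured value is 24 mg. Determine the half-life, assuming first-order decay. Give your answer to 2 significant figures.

16 hours

A/A₀ = 24/110 ≈ 0.21818.
n = log₂(4.5833) ≈ 2.1964 half-lives elapsed in 35 hours.
t½ = 35/2.1964 ≈ 15.935 hours.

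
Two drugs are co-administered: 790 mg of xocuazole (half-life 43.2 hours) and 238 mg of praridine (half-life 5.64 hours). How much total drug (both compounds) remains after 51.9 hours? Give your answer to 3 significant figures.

xocuazole: 790 × (1/2)^(51.9/43.2) = 790 × (1/2)^1.2014 ≈ 343.54 mg.
praridine: 238 × (1/2)^(51.9/5.64) = 238 × (1/2)^9.2021 ≈ 0.40407 mg.
Total = 343.54 + 0.40407 ≈ 343.94 mg.

344 mg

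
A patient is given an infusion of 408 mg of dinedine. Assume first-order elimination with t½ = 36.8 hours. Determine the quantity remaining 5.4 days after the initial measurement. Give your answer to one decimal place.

Convert the elapsed time: 5.4 days = 129.6 hours.
Number of half-lives: n = 129.6/36.8 ≈ 3.5217.
Remaining = 408 × (1/2)^3.5217 = 408 × 0.087066 ≈ 35.523 mg.

35.5 mg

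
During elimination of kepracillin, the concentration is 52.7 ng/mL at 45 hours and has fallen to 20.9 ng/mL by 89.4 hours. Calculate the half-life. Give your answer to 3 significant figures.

33.3 hours

Over Δt = 89.4 − 45 = 44.4 hours, the level fell by a factor of 52.7/20.9 ≈ 2.5215.
n = log₂(2.5215) ≈ 1.3343 half-lives, so t½ = 44.4/1.3343 ≈ 33.276 hours.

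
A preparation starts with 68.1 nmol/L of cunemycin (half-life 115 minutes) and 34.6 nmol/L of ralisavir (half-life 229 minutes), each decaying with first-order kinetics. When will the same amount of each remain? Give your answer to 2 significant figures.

230 minutes

Set 68.1·(1/2)^(t/115) = 34.6·(1/2)^(t/229).
Taking log₂: log₂(68.1/34.6) = t·(1/115 − 1/229).
log₂(1.9682) = 0.97688; 1/115 − 1/229 = 0.0043288.
t = 0.97688 / 0.0043288 ≈ 225.67 minutes.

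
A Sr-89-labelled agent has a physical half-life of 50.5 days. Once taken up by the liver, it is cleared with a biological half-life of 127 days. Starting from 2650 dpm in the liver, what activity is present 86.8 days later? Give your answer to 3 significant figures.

1/t_eff = 1/t_phys + 1/t_biol = 1/50.5 + 1/127 = 0.027676 per day.
t_eff = 50.5 × 127 / (50.5 + 127) ≈ 36.132 days.
Remaining = 2650 × (1/2)^(86.8/36.132) = 2650 × (1/2)^2.4023 ≈ 501.29 dpm.

501 dpm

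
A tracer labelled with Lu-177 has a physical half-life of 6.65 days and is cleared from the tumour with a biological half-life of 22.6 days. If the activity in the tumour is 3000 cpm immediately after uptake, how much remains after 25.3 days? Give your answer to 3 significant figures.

98.8 cpm

1/t_eff = 1/t_phys + 1/t_biol = 1/6.65 + 1/22.6 = 0.19462 per day.
t_eff = 6.65 × 22.6 / (6.65 + 22.6) ≈ 5.1381 days.
Remaining = 3000 × (1/2)^(25.3/5.1381) = 3000 × (1/2)^4.924 ≈ 98.822 cpm.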